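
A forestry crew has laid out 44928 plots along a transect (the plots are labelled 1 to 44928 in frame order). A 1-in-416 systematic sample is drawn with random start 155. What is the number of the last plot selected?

k = 416
108th selection = r + (108−1)·k = 155 + 107×416 = 155 + 44512 = 44667

44667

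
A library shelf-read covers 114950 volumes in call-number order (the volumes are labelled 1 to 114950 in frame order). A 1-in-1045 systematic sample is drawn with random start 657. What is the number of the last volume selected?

114562

k = 1045
110th selection = r + (110−1)·k = 657 + 109×1045 = 657 + 113905 = 114562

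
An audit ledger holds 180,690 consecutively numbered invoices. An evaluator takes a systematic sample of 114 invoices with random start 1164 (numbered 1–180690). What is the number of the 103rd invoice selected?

162834

k = 180690/114 = 1585
103rd selection = r + (103−1)·k = 1164 + 102×1585 = 1164 + 161670 = 162834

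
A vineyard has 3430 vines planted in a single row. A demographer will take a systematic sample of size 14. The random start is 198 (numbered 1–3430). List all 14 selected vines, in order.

k = N/n = 3430/14 = 245
vine 1: 198
vine 2: 198 + 245 = 443
vine 3: 443 + 245 = 688
vine 4: 688 + 245 = 933
vine 5: 933 + 245 = 1178
vine 6: 1178 + 245 = 1423
vine 7: 1423 + 245 = 1668
vine 8: 1668 + 245 = 1913
vine 9: 1913 + 245 = 2158
vine 10: 2158 + 245 = 2403
vine 11: 2403 + 245 = 2648
vine 12: 2648 + 245 = 2893
vine 13: 2893 + 245 = 3138
vine 14: 3138 + 245 = 3383

198, 443, 688, 933, 1178, 1423, 1668, 1913, 2158, 2403, 2648, 2893, 3138, 3383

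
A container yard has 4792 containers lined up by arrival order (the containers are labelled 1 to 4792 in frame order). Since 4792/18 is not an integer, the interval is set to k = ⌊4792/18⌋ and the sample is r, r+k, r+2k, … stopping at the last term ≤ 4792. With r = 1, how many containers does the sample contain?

19

k = ⌊4792/18⌋ = 266
Achieved size = ⌊(4792 − 1)/266⌋ + 1 = ⌊4791/266⌋ + 1 = 18 + 1 = 19
(last selection: 1 + 18×266 = 4789 ≤ 4792; next would be 5055 > 4792)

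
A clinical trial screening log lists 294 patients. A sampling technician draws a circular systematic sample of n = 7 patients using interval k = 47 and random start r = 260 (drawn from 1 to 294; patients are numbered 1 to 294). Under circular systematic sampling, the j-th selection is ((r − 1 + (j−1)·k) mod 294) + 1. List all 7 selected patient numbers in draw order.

Selection 1: 260
Selection 2: 260 + 47 = 307 → 307 − 294 = 13
Selection 3: 13 + 47 = 60
Selection 4: 60 + 47 = 107
Selection 5: 107 + 47 = 154
Selection 6: 154 + 47 = 201
Selection 7: 201 + 47 = 248

260, 13, 60, 107, 154, 201, 248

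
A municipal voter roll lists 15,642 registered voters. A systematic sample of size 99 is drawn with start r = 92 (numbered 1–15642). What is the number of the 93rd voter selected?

14628

k = 15642/99 = 158
93rd selection = r + (93−1)·k = 92 + 92×158 = 92 + 14536 = 14628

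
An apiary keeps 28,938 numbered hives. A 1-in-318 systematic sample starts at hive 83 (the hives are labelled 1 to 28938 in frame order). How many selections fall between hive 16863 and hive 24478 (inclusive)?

24

k = 318
First selection ≥ 16863: 83 + ⌈(16863−83)/318⌉·318 = 83 + 53×318 = 16937
Last selection ≤ 24478: 83 + ⌊(24478−83)/318⌋·318 = 83 + 76×318 = 24251
Count = 76 − 53 + 1 = 24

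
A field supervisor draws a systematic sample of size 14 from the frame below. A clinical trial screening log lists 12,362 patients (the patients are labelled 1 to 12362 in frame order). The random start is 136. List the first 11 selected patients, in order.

k = N/n = 12362/14 = 883
patient 1: 136
patient 2: 136 + 883 = 1019
patient 3: 1019 + 883 = 1902
patient 4: 1902 + 883 = 2785
patient 5: 2785 + 883 = 3668
patient 6: 3668 + 883 = 4551
patient 7: 4551 + 883 = 5434
patient 8: 5434 + 883 = 6317
patient 9: 6317 + 883 = 7200
patient 10: 7200 + 883 = 8083
patient 11: 8083 + 883 = 8966

136, 1019, 1902, 2785, 3668, 4551, 5434, 6317, 7200, 8083, 8966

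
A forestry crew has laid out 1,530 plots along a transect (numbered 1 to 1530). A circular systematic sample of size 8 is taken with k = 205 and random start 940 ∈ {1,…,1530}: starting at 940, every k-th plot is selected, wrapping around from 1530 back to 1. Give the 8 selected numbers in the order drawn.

940, 1145, 1350, 25, 230, 435, 640, 845

Selection 1: 940
Selection 2: 940 + 205 = 1145
Selection 3: 1145 + 205 = 1350
Selection 4: 1350 + 205 = 1555 → 1555 − 1530 = 25
Selection 5: 25 + 205 = 230
Selection 6: 230 + 205 = 435
Selection 7: 435 + 205 = 640
Selection 8: 640 + 205 = 845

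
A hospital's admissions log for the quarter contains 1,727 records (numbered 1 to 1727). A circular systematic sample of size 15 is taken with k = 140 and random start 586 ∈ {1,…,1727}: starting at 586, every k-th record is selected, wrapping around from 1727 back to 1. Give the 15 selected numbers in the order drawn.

Selection 1: 586
Selection 2: 586 + 140 = 726
Selection 3: 726 + 140 = 866
Selection 4: 866 + 140 = 1006
Selection 5: 1006 + 140 = 1146
Selection 6: 1146 + 140 = 1286
Selection 7: 1286 + 140 = 1426
Selection 8: 1426 + 140 = 1566
Selection 9: 1566 + 140 = 1706
Selection 10: 1706 + 140 = 1846 → 1846 − 1727 = 119
Selection 11: 119 + 140 = 259
Selection 12: 259 + 140 = 399
Selection 13: 399 + 140 = 539
Selection 14: 539 + 140 = 679
Selection 15: 679 + 140 = 819

586, 726, 866, 1006, 1146, 1286, 1426, 1566, 1706, 119, 259, 399, 539, 679, 819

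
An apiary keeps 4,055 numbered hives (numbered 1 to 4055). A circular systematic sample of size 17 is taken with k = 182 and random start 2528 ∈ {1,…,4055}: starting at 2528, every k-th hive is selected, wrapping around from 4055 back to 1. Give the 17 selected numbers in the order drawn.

2528, 2710, 2892, 3074, 3256, 3438, 3620, 3802, 3984, 111, 293, 475, 657, 839, 1021, 1203, 1385

Selection 1: 2528
Selection 2: 2528 + 182 = 2710
Selection 3: 2710 + 182 = 2892
Selection 4: 2892 + 182 = 3074
Selection 5: 3074 + 182 = 3256
Selection 6: 3256 + 182 = 3438
Selection 7: 3438 + 182 = 3620
Selection 8: 3620 + 182 = 3802
Selection 9: 3802 + 182 = 3984
Selection 10: 3984 + 182 = 4166 → 4166 − 4055 = 111
Selection 11: 111 + 182 = 293
Selection 12: 293 + 182 = 475
Selection 13: 475 + 182 = 657
Selection 14: 657 + 182 = 839
Selection 15: 839 + 182 = 1021
Selection 16: 1021 + 182 = 1203
Selection 17: 1203 + 182 = 1385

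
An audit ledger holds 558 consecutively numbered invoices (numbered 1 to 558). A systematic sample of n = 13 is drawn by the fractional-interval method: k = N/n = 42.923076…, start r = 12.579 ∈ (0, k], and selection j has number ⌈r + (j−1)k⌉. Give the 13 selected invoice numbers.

13, 56, 99, 142, 185, 228, 271, 314, 356, 399, 442, 485, 528

j=1: r + 0k = 12.579 → ⌈·⌉ = 13
j=2: r + 1k = 55.502076… → ⌈·⌉ = 56
j=3: r + 2k = 98.425153… → ⌈·⌉ = 99
j=4: r + 3k = 141.348230… → ⌈·⌉ = 142
j=5: r + 4k = 184.271307… → ⌈·⌉ = 185
j=6: r + 5k = 227.194384… → ⌈·⌉ = 228
j=7: r + 6k = 270.117461… → ⌈·⌉ = 271
j=8: r + 7k = 313.040538… → ⌈·⌉ = 314
j=9: r + 8k = 355.963615… → ⌈·⌉ = 356
j=10: r + 9k = 398.886692… → ⌈·⌉ = 399
j=11: r + 10k = 441.809769… → ⌈·⌉ = 442
j=12: r + 11k = 484.732846… → ⌈·⌉ = 485
j=13: r + 12k = 527.655923… → ⌈·⌉ = 528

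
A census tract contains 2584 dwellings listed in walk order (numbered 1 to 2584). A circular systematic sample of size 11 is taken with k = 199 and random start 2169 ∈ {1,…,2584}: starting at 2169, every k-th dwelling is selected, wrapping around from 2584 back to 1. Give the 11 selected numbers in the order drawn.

Selection 1: 2169
Selection 2: 2169 + 199 = 2368
Selection 3: 2368 + 199 = 2567
Selection 4: 2567 + 199 = 2766 → 2766 − 2584 = 182
Selection 5: 182 + 199 = 381
Selection 6: 381 + 199 = 580
Selection 7: 580 + 199 = 779
Selection 8: 779 + 199 = 978
Selection 9: 978 + 199 = 1177
Selection 10: 1177 + 199 = 1376
Selection 11: 1376 + 199 = 1575

2169, 2368, 2567, 182, 381, 580, 779, 978, 1177, 1376, 1575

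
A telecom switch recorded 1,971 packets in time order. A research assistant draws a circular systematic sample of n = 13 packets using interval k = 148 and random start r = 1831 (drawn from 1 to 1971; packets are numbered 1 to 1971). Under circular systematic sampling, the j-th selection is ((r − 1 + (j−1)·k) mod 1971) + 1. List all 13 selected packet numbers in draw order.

1831, 8, 156, 304, 452, 600, 748, 896, 1044, 1192, 1340, 1488, 1636

Selection 1: 1831
Selection 2: 1831 + 148 = 1979 → 1979 − 1971 = 8
Selection 3: 8 + 148 = 156
Selection 4: 156 + 148 = 304
Selection 5: 304 + 148 = 452
Selection 6: 452 + 148 = 600
Selection 7: 600 + 148 = 748
Selection 8: 748 + 148 = 896
Selection 9: 896 + 148 = 1044
Selection 10: 1044 + 148 = 1192
Selection 11: 1192 + 148 = 1340
Selection 12: 1340 + 148 = 1488
Selection 13: 1488 + 148 = 1636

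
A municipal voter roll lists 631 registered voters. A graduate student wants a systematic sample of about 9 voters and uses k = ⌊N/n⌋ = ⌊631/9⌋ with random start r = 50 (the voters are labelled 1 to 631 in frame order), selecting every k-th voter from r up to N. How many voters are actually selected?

k = ⌊631/9⌋ = 70
Achieved size = ⌊(631 − 50)/70⌋ + 1 = ⌊581/70⌋ + 1 = 8 + 1 = 9
(last selection: 50 + 8×70 = 610 ≤ 631; next would be 680 > 631)

9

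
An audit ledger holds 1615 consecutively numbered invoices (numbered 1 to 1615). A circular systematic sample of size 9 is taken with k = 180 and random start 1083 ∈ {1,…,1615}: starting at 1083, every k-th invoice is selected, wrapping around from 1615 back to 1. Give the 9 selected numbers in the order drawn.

1083, 1263, 1443, 8, 188, 368, 548, 728, 908

Selection 1: 1083
Selection 2: 1083 + 180 = 1263
Selection 3: 1263 + 180 = 1443
Selection 4: 1443 + 180 = 1623 → 1623 − 1615 = 8
Selection 5: 8 + 180 = 188
Selection 6: 188 + 180 = 368
Selection 7: 368 + 180 = 548
Selection 8: 548 + 180 = 728
Selection 9: 728 + 180 = 908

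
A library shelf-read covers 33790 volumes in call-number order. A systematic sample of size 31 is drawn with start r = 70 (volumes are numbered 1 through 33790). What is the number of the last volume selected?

k = 33790/31 = 1090
31st selection = r + (31−1)·k = 70 + 30×1090 = 70 + 32700 = 32770

32770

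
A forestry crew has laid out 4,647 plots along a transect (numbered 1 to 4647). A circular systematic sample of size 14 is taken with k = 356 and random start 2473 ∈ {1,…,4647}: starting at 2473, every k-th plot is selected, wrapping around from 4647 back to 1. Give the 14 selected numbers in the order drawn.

Selection 1: 2473
Selection 2: 2473 + 356 = 2829
Selection 3: 2829 + 356 = 3185
Selection 4: 3185 + 356 = 3541
Selection 5: 3541 + 356 = 3897
Selection 6: 3897 + 356 = 4253
Selection 7: 4253 + 356 = 4609
Selection 8: 4609 + 356 = 4965 → 4965 − 4647 = 318
Selection 9: 318 + 356 = 674
Selection 10: 674 + 356 = 1030
Selection 11: 1030 + 356 = 1386
Selection 12: 1386 + 356 = 1742
Selection 13: 1742 + 356 = 2098
Selection 14: 2098 + 356 = 2454

2473, 2829, 3185, 3541, 3897, 4253, 4609, 318, 674, 1030, 1386, 1742, 2098, 2454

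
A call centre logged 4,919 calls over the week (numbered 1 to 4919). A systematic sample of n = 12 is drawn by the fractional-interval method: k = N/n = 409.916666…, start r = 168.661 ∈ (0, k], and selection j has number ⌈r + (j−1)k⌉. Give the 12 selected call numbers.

j=1: r + 0k = 168.661 → ⌈·⌉ = 169
j=2: r + 1k = 578.577666… → ⌈·⌉ = 579
j=3: r + 2k = 988.494333… → ⌈·⌉ = 989
j=4: r + 3k = 1398.411 → ⌈·⌉ = 1399
j=5: r + 4k = 1808.327666… → ⌈·⌉ = 1809
j=6: r + 5k = 2218.244333… → ⌈·⌉ = 2219
j=7: r + 6k = 2628.161 → ⌈·⌉ = 2629
j=8: r + 7k = 3038.077666… → ⌈·⌉ = 3039
j=9: r + 8k = 3447.994333… → ⌈·⌉ = 3448
j=10: r + 9k = 3857.911 → ⌈·⌉ = 3858
j=11: r + 10k = 4267.827666… → ⌈·⌉ = 4268
j=12: r + 11k = 4677.744333… → ⌈·⌉ = 4678

169, 579, 989, 1399, 1809, 2219, 2629, 3039, 3448, 3858, 4268, 4678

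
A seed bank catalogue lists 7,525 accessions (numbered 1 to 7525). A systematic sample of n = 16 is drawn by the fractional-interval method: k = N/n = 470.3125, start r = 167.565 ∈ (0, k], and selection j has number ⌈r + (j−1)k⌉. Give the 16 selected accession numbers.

168, 638, 1109, 1579, 2049, 2520, 2990, 3460, 3931, 4401, 4871, 5342, 5812, 6282, 6752, 7223

j=1: r + 0k = 167.565 → ⌈·⌉ = 168
j=2: r + 1k = 637.8775 → ⌈·⌉ = 638
j=3: r + 2k = 1108.19 → ⌈·⌉ = 1109
j=4: r + 3k = 1578.5025 → ⌈·⌉ = 1579
j=5: r + 4k = 2048.815 → ⌈·⌉ = 2049
j=6: r + 5k = 2519.1275 → ⌈·⌉ = 2520
j=7: r + 6k = 2989.44 → ⌈·⌉ = 2990
j=8: r + 7k = 3459.7525 → ⌈·⌉ = 3460
j=9: r + 8k = 3930.065 → ⌈·⌉ = 3931
j=10: r + 9k = 4400.3775 → ⌈·⌉ = 4401
j=11: r + 10k = 4870.69 → ⌈·⌉ = 4871
j=12: r + 11k = 5341.0025 → ⌈·⌉ = 5342
j=13: r + 12k = 5811.315 → ⌈·⌉ = 5812
j=14: r + 13k = 6281.6275 → ⌈·⌉ = 6282
j=15: r + 14k = 6751.94 → ⌈·⌉ = 6752
j=16: r + 15k = 7222.2525 → ⌈·⌉ = 7223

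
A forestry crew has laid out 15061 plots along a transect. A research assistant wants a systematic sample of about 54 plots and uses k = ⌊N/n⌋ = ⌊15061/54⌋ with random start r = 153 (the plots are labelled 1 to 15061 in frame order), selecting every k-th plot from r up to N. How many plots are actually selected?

54

k = ⌊15061/54⌋ = 278
Achieved size = ⌊(15061 − 153)/278⌋ + 1 = ⌊14908/278⌋ + 1 = 53 + 1 = 54
(last selection: 153 + 53×278 = 14887 ≤ 15061; next would be 15165 > 15061)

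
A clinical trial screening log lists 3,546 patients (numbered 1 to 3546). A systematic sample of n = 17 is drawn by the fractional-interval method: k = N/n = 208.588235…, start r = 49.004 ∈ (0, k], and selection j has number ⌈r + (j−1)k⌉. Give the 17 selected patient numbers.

50, 258, 467, 675, 884, 1092, 1301, 1510, 1718, 1927, 2135, 2344, 2553, 2761, 2970, 3178, 3387

j=1: r + 0k = 49.004 → ⌈·⌉ = 50
j=2: r + 1k = 257.592235… → ⌈·⌉ = 258
j=3: r + 2k = 466.180470… → ⌈·⌉ = 467
j=4: r + 3k = 674.768705… → ⌈·⌉ = 675
j=5: r + 4k = 883.356941… → ⌈·⌉ = 884
j=6: r + 5k = 1091.945176… → ⌈·⌉ = 1092
j=7: r + 6k = 1300.533411… → ⌈·⌉ = 1301
j=8: r + 7k = 1509.121647… → ⌈·⌉ = 1510
j=9: r + 8k = 1717.709882… → ⌈·⌉ = 1718
j=10: r + 9k = 1926.298117… → ⌈·⌉ = 1927
j=11: r + 10k = 2134.886352… → ⌈·⌉ = 2135
j=12: r + 11k = 2343.474588… → ⌈·⌉ = 2344
j=13: r + 12k = 2552.062823… → ⌈·⌉ = 2553
j=14: r + 13k = 2760.651058… → ⌈·⌉ = 2761
j=15: r + 14k = 2969.239294… → ⌈·⌉ = 2970
j=16: r + 15k = 3177.827529… → ⌈·⌉ = 3178
j=17: r + 16k = 3386.415764… → ⌈·⌉ = 3387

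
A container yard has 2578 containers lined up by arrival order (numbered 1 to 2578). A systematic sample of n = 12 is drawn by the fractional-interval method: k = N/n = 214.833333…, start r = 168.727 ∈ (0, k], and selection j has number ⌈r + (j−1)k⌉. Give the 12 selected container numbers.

169, 384, 599, 814, 1029, 1243, 1458, 1673, 1888, 2103, 2318, 2532

j=1: r + 0k = 168.727 → ⌈·⌉ = 169
j=2: r + 1k = 383.560333… → ⌈·⌉ = 384
j=3: r + 2k = 598.393666… → ⌈·⌉ = 599
j=4: r + 3k = 813.227 → ⌈·⌉ = 814
j=5: r + 4k = 1028.060333… → ⌈·⌉ = 1029
j=6: r + 5k = 1242.893666… → ⌈·⌉ = 1243
j=7: r + 6k = 1457.727 → ⌈·⌉ = 1458
j=8: r + 7k = 1672.560333… → ⌈·⌉ = 1673
j=9: r + 8k = 1887.393666… → ⌈·⌉ = 1888
j=10: r + 9k = 2102.227 → ⌈·⌉ = 2103
j=11: r + 10k = 2317.060333… → ⌈·⌉ = 2318
j=12: r + 11k = 2531.893666… → ⌈·⌉ = 2532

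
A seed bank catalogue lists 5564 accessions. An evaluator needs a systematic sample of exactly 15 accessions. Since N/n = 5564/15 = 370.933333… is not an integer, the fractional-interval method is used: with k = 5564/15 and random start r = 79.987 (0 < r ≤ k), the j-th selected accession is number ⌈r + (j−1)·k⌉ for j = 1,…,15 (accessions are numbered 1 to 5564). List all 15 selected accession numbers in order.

80, 451, 822, 1193, 1564, 1935, 2306, 2677, 3048, 3419, 3790, 4161, 4532, 4903, 5274

j=1: r + 0k = 79.987 → ⌈·⌉ = 80
j=2: r + 1k = 450.920333… → ⌈·⌉ = 451
j=3: r + 2k = 821.853666… → ⌈·⌉ = 822
j=4: r + 3k = 1192.787 → ⌈·⌉ = 1193
j=5: r + 4k = 1563.720333… → ⌈·⌉ = 1564
j=6: r + 5k = 1934.653666… → ⌈·⌉ = 1935
j=7: r + 6k = 2305.587 → ⌈·⌉ = 2306
j=8: r + 7k = 2676.520333… → ⌈·⌉ = 2677
j=9: r + 8k = 3047.453666… → ⌈·⌉ = 3048
j=10: r + 9k = 3418.387 → ⌈·⌉ = 3419
j=11: r + 10k = 3789.320333… → ⌈·⌉ = 3790
j=12: r + 11k = 4160.253666… → ⌈·⌉ = 4161
j=13: r + 12k = 4531.187 → ⌈·⌉ = 4532
j=14: r + 13k = 4902.120333… → ⌈·⌉ = 4903
j=15: r + 14k = 5273.053666… → ⌈·⌉ = 5274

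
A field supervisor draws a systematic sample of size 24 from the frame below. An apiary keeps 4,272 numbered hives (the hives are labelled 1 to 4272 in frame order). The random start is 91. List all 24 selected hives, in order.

91, 269, 447, 625, 803, 981, 1159, 1337, 1515, 1693, 1871, 2049, 2227, 2405, 2583, 2761, 2939, 3117, 3295, 3473, 3651, 3829, 4007, 4185

k = N/n = 4272/24 = 178
hive 1: 91
hive 2: 91 + 178 = 269
hive 3: 269 + 178 = 447
hive 4: 447 + 178 = 625
hive 5: 625 + 178 = 803
hive 6: 803 + 178 = 981
hive 7: 981 + 178 = 1159
hive 8: 1159 + 178 = 1337
hive 9: 1337 + 178 = 1515
hive 10: 1515 + 178 = 1693
hive 11: 1693 + 178 = 1871
hive 12: 1871 + 178 = 2049
hive 13: 2049 + 178 = 2227
hive 14: 2227 + 178 = 2405
hive 15: 2405 + 178 = 2583
hive 16: 2583 + 178 = 2761
hive 17: 2761 + 178 = 2939
hive 18: 2939 + 178 = 3117
hive 19: 3117 + 178 = 3295
hive 20: 3295 + 178 = 3473
hive 21: 3473 + 178 = 3651
hive 22: 3651 + 178 = 3829
hive 23: 3829 + 178 = 4007
hive 24: 4007 + 178 = 4185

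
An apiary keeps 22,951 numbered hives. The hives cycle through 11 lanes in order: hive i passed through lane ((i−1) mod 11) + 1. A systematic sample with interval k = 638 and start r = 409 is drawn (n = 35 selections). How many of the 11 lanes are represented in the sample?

Consecutive selections differ by k = 638, so their lane numbers differ by 638 mod 11 = 0.
gcd(638, 11) = 11, so the sample visits 11/11 = 1 distinct residues mod 11.
Start 409 is lane 2; the lanes hit are 2.

1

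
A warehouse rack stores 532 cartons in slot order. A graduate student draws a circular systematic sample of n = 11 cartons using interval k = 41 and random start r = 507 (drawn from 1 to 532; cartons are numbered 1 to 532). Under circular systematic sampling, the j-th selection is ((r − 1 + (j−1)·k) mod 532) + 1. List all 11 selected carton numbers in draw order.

Selection 1: 507
Selection 2: 507 + 41 = 548 → 548 − 532 = 16
Selection 3: 16 + 41 = 57
Selection 4: 57 + 41 = 98
Selection 5: 98 + 41 = 139
Selection 6: 139 + 41 = 180
Selection 7: 180 + 41 = 221
Selection 8: 221 + 41 = 262
Selection 9: 262 + 41 = 303
Selection 10: 303 + 41 = 344
Selection 11: 344 + 41 = 385

507, 16, 57, 98, 139, 180, 221, 262, 303, 344, 385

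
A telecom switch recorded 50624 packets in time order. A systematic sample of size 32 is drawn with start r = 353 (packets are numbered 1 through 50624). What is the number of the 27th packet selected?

41485

k = 50624/32 = 1582
27th selection = r + (27−1)·k = 353 + 26×1582 = 353 + 41132 = 41485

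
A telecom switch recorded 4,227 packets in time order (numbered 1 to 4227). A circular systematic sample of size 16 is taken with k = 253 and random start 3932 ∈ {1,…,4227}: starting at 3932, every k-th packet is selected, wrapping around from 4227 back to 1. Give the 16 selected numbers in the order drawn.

Selection 1: 3932
Selection 2: 3932 + 253 = 4185
Selection 3: 4185 + 253 = 4438 → 4438 − 4227 = 211
Selection 4: 211 + 253 = 464
Selection 5: 464 + 253 = 717
Selection 6: 717 + 253 = 970
Selection 7: 970 + 253 = 1223
Selection 8: 1223 + 253 = 1476
Selection 9: 1476 + 253 = 1729
Selection 10: 1729 + 253 = 1982
Selection 11: 1982 + 253 = 2235
Selection 12: 2235 + 253 = 2488
Selection 13: 2488 + 253 = 2741
Selection 14: 2741 + 253 = 2994
Selection 15: 2994 + 253 = 3247
Selection 16: 3247 + 253 = 3500

3932, 4185, 211, 464, 717, 970, 1223, 1476, 1729, 1982, 2235, 2488, 2741, 2994, 3247, 3500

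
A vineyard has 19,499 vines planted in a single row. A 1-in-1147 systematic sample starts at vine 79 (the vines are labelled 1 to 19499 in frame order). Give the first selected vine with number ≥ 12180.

k = 1147
Steps past start: ⌈(12180 − 79)/1147⌉ = ⌈12101/1147⌉ = 11
Selected vine: 79 + 11×1147 = 12696

12696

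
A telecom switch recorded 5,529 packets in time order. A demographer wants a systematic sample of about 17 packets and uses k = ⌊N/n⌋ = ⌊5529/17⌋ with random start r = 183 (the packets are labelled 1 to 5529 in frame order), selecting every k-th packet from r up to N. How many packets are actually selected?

k = ⌊5529/17⌋ = 325
Achieved size = ⌊(5529 − 183)/325⌋ + 1 = ⌊5346/325⌋ + 1 = 16 + 1 = 17
(last selection: 183 + 16×325 = 5383 ≤ 5529; next would be 5708 > 5529)

17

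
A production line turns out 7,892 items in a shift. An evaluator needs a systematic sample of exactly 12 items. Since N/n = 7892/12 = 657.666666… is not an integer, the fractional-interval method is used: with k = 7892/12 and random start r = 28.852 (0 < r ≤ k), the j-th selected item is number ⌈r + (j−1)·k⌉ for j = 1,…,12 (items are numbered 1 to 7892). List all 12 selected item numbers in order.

j=1: r + 0k = 28.852 → ⌈·⌉ = 29
j=2: r + 1k = 686.518666… → ⌈·⌉ = 687
j=3: r + 2k = 1344.185333… → ⌈·⌉ = 1345
j=4: r + 3k = 2001.852 → ⌈·⌉ = 2002
j=5: r + 4k = 2659.518666… → ⌈·⌉ = 2660
j=6: r + 5k = 3317.185333… → ⌈·⌉ = 3318
j=7: r + 6k = 3974.852 → ⌈·⌉ = 3975
j=8: r + 7k = 4632.518666… → ⌈·⌉ = 4633
j=9: r + 8k = 5290.185333… → ⌈·⌉ = 5291
j=10: r + 9k = 5947.852 → ⌈·⌉ = 5948
j=11: r + 10k = 6605.518666… → ⌈·⌉ = 6606
j=12: r + 11k = 7263.185333… → ⌈·⌉ = 7264

29, 687, 1345, 2002, 2660, 3318, 3975, 4633, 5291, 5948, 6606, 7264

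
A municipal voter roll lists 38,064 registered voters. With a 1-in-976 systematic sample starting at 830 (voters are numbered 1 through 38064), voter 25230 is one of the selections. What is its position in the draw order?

26

k = 976
position = (25230 − 830)/976 + 1 = 24400/976 + 1 = 25 + 1 = 26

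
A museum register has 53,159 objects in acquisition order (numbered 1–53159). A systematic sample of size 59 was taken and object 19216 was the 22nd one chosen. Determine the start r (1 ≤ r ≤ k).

295

k = 53159/59 = 901
r = 19216 − (22−1)×901 = 19216 − 18921 = 295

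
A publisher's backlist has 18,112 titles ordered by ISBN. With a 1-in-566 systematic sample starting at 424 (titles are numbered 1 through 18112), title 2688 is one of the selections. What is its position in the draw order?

5

k = 566
position = (2688 − 424)/566 + 1 = 2264/566 + 1 = 4 + 1 = 5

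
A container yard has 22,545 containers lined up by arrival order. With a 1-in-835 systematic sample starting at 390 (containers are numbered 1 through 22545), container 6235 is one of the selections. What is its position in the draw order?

k = 835
position = (6235 − 390)/835 + 1 = 5845/835 + 1 = 7 + 1 = 8

8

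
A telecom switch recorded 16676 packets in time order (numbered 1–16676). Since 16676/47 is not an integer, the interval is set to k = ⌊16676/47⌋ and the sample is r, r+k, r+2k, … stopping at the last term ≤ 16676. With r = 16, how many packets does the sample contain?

k = ⌊16676/47⌋ = 354
Achieved size = ⌊(16676 − 16)/354⌋ + 1 = ⌊16660/354⌋ + 1 = 47 + 1 = 48
(last selection: 16 + 47×354 = 16654 ≤ 16676; next would be 17008 > 16676)

48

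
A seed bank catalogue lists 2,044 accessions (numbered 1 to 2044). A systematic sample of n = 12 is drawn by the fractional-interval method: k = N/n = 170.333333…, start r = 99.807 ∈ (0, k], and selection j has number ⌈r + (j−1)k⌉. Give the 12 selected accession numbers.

j=1: r + 0k = 99.807 → ⌈·⌉ = 100
j=2: r + 1k = 270.140333… → ⌈·⌉ = 271
j=3: r + 2k = 440.473666… → ⌈·⌉ = 441
j=4: r + 3k = 610.807 → ⌈·⌉ = 611
j=5: r + 4k = 781.140333… → ⌈·⌉ = 782
j=6: r + 5k = 951.473666… → ⌈·⌉ = 952
j=7: r + 6k = 1121.807 → ⌈·⌉ = 1122
j=8: r + 7k = 1292.140333… → ⌈·⌉ = 1293
j=9: r + 8k = 1462.473666… → ⌈·⌉ = 1463
j=10: r + 9k = 1632.807 → ⌈·⌉ = 1633
j=11: r + 10k = 1803.140333… → ⌈·⌉ = 1804
j=12: r + 11k = 1973.473666… → ⌈·⌉ = 1974

100, 271, 441, 611, 782, 952, 1122, 1293, 1463, 1633, 1804, 1974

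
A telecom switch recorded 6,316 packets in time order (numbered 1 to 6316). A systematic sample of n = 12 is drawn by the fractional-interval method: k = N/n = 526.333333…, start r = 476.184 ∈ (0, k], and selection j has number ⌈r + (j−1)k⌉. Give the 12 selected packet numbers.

j=1: r + 0k = 476.184 → ⌈·⌉ = 477
j=2: r + 1k = 1002.517333… → ⌈·⌉ = 1003
j=3: r + 2k = 1528.850666… → ⌈·⌉ = 1529
j=4: r + 3k = 2055.184 → ⌈·⌉ = 2056
j=5: r + 4k = 2581.517333… → ⌈·⌉ = 2582
j=6: r + 5k = 3107.850666… → ⌈·⌉ = 3108
j=7: r + 6k = 3634.184 → ⌈·⌉ = 3635
j=8: r + 7k = 4160.517333… → ⌈·⌉ = 4161
j=9: r + 8k = 4686.850666… → ⌈·⌉ = 4687
j=10: r + 9k = 5213.184 → ⌈·⌉ = 5214
j=11: r + 10k = 5739.517333… → ⌈·⌉ = 5740
j=12: r + 11k = 6265.850666… → ⌈·⌉ = 6266

477, 1003, 1529, 2056, 2582, 3108, 3635, 4161, 4687, 5214, 5740, 6266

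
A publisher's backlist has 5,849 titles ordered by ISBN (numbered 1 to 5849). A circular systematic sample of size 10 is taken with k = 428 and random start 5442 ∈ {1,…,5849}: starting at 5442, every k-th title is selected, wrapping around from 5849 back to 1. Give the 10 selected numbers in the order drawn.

5442, 21, 449, 877, 1305, 1733, 2161, 2589, 3017, 3445

Selection 1: 5442
Selection 2: 5442 + 428 = 5870 → 5870 − 5849 = 21
Selection 3: 21 + 428 = 449
Selection 4: 449 + 428 = 877
Selection 5: 877 + 428 = 1305
Selection 6: 1305 + 428 = 1733
Selection 7: 1733 + 428 = 2161
Selection 8: 2161 + 428 = 2589
Selection 9: 2589 + 428 = 3017
Selection 10: 3017 + 428 = 3445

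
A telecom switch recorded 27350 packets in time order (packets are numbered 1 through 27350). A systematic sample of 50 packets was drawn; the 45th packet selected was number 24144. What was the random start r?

k = 27350/50 = 547
r = 24144 − (45−1)×547 = 24144 − 24068 = 76

76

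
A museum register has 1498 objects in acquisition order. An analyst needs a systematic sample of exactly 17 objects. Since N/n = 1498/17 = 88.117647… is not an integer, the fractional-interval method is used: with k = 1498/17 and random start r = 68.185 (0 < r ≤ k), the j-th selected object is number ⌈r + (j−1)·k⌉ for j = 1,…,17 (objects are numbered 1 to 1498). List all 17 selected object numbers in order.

69, 157, 245, 333, 421, 509, 597, 686, 774, 862, 950, 1038, 1126, 1214, 1302, 1390, 1479

j=1: r + 0k = 68.185 → ⌈·⌉ = 69
j=2: r + 1k = 156.302647… → ⌈·⌉ = 157
j=3: r + 2k = 244.420294… → ⌈·⌉ = 245
j=4: r + 3k = 332.537941… → ⌈·⌉ = 333
j=5: r + 4k = 420.655588… → ⌈·⌉ = 421
j=6: r + 5k = 508.773235… → ⌈·⌉ = 509
j=7: r + 6k = 596.890882… → ⌈·⌉ = 597
j=8: r + 7k = 685.008529… → ⌈·⌉ = 686
j=9: r + 8k = 773.126176… → ⌈·⌉ = 774
j=10: r + 9k = 861.243823… → ⌈·⌉ = 862
j=11: r + 10k = 949.361470… → ⌈·⌉ = 950
j=12: r + 11k = 1037.479117… → ⌈·⌉ = 1038
j=13: r + 12k = 1125.596764… → ⌈·⌉ = 1126
j=14: r + 13k = 1213.714411… → ⌈·⌉ = 1214
j=15: r + 14k = 1301.832058… → ⌈·⌉ = 1302
j=16: r + 15k = 1389.949705… → ⌈·⌉ = 1390
j=17: r + 16k = 1478.067352… → ⌈·⌉ = 1479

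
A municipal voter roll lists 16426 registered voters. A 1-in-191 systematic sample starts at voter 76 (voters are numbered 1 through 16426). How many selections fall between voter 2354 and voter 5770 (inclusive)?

18

k = 191
First selection ≥ 2354: 76 + ⌈(2354−76)/191⌉·191 = 76 + 12×191 = 2368
Last selection ≤ 5770: 76 + ⌊(5770−76)/191⌋·191 = 76 + 29×191 = 5615
Count = 29 − 12 + 1 = 18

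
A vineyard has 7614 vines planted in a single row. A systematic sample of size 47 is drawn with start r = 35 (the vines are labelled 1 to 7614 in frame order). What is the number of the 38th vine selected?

k = 7614/47 = 162
38th selection = r + (38−1)·k = 35 + 37×162 = 35 + 5994 = 6029

6029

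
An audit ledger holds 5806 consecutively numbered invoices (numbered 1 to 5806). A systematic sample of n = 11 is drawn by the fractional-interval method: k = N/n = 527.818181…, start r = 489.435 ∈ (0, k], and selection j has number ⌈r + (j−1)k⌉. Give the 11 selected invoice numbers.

490, 1018, 1546, 2073, 2601, 3129, 3657, 4185, 4712, 5240, 5768

j=1: r + 0k = 489.435 → ⌈·⌉ = 490
j=2: r + 1k = 1017.253181… → ⌈·⌉ = 1018
j=3: r + 2k = 1545.071363… → ⌈·⌉ = 1546
j=4: r + 3k = 2072.889545… → ⌈·⌉ = 2073
j=5: r + 4k = 2600.707727… → ⌈·⌉ = 2601
j=6: r + 5k = 3128.525909… → ⌈·⌉ = 3129
j=7: r + 6k = 3656.344090… → ⌈·⌉ = 3657
j=8: r + 7k = 4184.162272… → ⌈·⌉ = 4185
j=9: r + 8k = 4711.980454… → ⌈·⌉ = 4712
j=10: r + 9k = 5239.798636… → ⌈·⌉ = 5240
j=11: r + 10k = 5767.616818… → ⌈·⌉ = 5768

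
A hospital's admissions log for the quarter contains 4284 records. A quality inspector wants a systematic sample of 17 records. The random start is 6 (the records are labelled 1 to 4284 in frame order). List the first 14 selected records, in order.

6, 258, 510, 762, 1014, 1266, 1518, 1770, 2022, 2274, 2526, 2778, 3030, 3282

k = N/n = 4284/17 = 252
record 1: 6
record 2: 6 + 252 = 258
record 3: 258 + 252 = 510
record 4: 510 + 252 = 762
record 5: 762 + 252 = 1014
record 6: 1014 + 252 = 1266
record 7: 1266 + 252 = 1518
record 8: 1518 + 252 = 1770
record 9: 1770 + 252 = 2022
record 10: 2022 + 252 = 2274
record 11: 2274 + 252 = 2526
record 12: 2526 + 252 = 2778
record 13: 2778 + 252 = 3030
record 14: 3030 + 252 = 3282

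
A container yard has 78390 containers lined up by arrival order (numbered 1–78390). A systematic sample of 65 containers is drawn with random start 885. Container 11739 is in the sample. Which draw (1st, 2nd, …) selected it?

k = 78390/65 = 1206
position = (11739 − 885)/1206 + 1 = 10854/1206 + 1 = 9 + 1 = 10

10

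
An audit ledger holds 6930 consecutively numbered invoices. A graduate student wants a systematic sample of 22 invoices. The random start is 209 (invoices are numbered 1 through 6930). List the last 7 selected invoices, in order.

4934, 5249, 5564, 5879, 6194, 6509, 6824

k = N/n = 6930/22 = 315
16th selection = 209 + 15×315 = 4934
17th: 4934 + 315 = 5249
18th: 5249 + 315 = 5564
19th: 5564 + 315 = 5879
20th: 5879 + 315 = 6194
21st: 6194 + 315 = 6509
22nd: 6509 + 315 = 6824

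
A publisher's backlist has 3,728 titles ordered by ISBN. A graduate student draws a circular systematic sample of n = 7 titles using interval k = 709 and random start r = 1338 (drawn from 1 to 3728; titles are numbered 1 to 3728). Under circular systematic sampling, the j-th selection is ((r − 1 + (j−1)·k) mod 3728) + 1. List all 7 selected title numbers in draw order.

Selection 1: 1338
Selection 2: 1338 + 709 = 2047
Selection 3: 2047 + 709 = 2756
Selection 4: 2756 + 709 = 3465
Selection 5: 3465 + 709 = 4174 → 4174 − 3728 = 446
Selection 6: 446 + 709 = 1155
Selection 7: 1155 + 709 = 1864

1338, 2047, 2756, 3465, 446, 1155, 1864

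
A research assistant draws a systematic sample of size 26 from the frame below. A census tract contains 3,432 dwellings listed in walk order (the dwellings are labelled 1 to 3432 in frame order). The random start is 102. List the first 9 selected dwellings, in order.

k = N/n = 3432/26 = 132
dwelling 1: 102
dwelling 2: 102 + 132 = 234
dwelling 3: 234 + 132 = 366
dwelling 4: 366 + 132 = 498
dwelling 5: 498 + 132 = 630
dwelling 6: 630 + 132 = 762
dwelling 7: 762 + 132 = 894
dwelling 8: 894 + 132 = 1026
dwelling 9: 1026 + 132 = 1158

102, 234, 366, 498, 630, 762, 894, 1026, 1158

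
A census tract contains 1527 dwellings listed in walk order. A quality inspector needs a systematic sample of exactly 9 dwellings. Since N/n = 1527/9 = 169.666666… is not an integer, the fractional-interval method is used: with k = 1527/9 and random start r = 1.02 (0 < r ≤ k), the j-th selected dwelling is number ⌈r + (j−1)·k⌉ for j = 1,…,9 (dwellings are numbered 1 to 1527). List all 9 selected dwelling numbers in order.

j=1: r + 0k = 1.02 → ⌈·⌉ = 2
j=2: r + 1k = 170.686666… → ⌈·⌉ = 171
j=3: r + 2k = 340.353333… → ⌈·⌉ = 341
j=4: r + 3k = 510.02 → ⌈·⌉ = 511
j=5: r + 4k = 679.686666… → ⌈·⌉ = 680
j=6: r + 5k = 849.353333… → ⌈·⌉ = 850
j=7: r + 6k = 1019.02 → ⌈·⌉ = 1020
j=8: r + 7k = 1188.686666… → ⌈·⌉ = 1189
j=9: r + 8k = 1358.353333… → ⌈·⌉ = 1359

2, 171, 341, 511, 680, 850, 1020, 1189, 1359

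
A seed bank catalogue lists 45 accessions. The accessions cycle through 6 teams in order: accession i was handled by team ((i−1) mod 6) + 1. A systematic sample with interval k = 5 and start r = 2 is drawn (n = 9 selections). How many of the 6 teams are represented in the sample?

6

Consecutive selections differ by k = 5, so their team numbers differ by 5 mod 6 = 5.
gcd(5, 6) = 1, so the sample visits 6/1 = 6 distinct residues mod 6.
Start 2 is team 2; the teams hit are 1, 2, 3, 4, 5, 6.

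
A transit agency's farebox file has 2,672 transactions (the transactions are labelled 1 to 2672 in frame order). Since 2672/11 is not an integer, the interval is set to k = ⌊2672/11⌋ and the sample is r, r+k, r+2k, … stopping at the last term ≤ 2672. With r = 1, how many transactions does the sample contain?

12

k = ⌊2672/11⌋ = 242
Achieved size = ⌊(2672 − 1)/242⌋ + 1 = ⌊2671/242⌋ + 1 = 11 + 1 = 12
(last selection: 1 + 11×242 = 2663 ≤ 2672; next would be 2905 > 2672)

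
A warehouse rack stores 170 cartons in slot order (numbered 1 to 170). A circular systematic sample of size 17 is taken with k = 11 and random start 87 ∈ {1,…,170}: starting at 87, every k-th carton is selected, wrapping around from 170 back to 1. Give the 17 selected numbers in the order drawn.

87, 98, 109, 120, 131, 142, 153, 164, 5, 16, 27, 38, 49, 60, 71, 82, 93

Selection 1: 87
Selection 2: 87 + 11 = 98
Selection 3: 98 + 11 = 109
Selection 4: 109 + 11 = 120
Selection 5: 120 + 11 = 131
Selection 6: 131 + 11 = 142
Selection 7: 142 + 11 = 153
Selection 8: 153 + 11 = 164
Selection 9: 164 + 11 = 175 → 175 − 170 = 5
Selection 10: 5 + 11 = 16
Selection 11: 16 + 11 = 27
Selection 12: 27 + 11 = 38
Selection 13: 38 + 11 = 49
Selection 14: 49 + 11 = 60
Selection 15: 60 + 11 = 71
Selection 16: 71 + 11 = 82
Selection 17: 82 + 11 = 93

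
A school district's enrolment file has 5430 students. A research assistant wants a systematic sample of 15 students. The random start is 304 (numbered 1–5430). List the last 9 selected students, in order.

2476, 2838, 3200, 3562, 3924, 4286, 4648, 5010, 5372

k = N/n = 5430/15 = 362
7th selection = 304 + 6×362 = 2476
8th: 2476 + 362 = 2838
9th: 2838 + 362 = 3200
10th: 3200 + 362 = 3562
11th: 3562 + 362 = 3924
12th: 3924 + 362 = 4286
13th: 4286 + 362 = 4648
14th: 4648 + 362 = 5010
15th: 5010 + 362 = 5372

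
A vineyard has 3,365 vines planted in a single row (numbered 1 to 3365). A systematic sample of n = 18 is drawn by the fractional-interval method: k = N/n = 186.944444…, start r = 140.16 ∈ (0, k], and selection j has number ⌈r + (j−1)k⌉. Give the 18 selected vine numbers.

141, 328, 515, 701, 888, 1075, 1262, 1449, 1636, 1823, 2010, 2197, 2384, 2571, 2758, 2945, 3132, 3319

j=1: r + 0k = 140.16 → ⌈·⌉ = 141
j=2: r + 1k = 327.104444… → ⌈·⌉ = 328
j=3: r + 2k = 514.048888… → ⌈·⌉ = 515
j=4: r + 3k = 700.993333… → ⌈·⌉ = 701
j=5: r + 4k = 887.937777… → ⌈·⌉ = 888
j=6: r + 5k = 1074.882222… → ⌈·⌉ = 1075
j=7: r + 6k = 1261.826666… → ⌈·⌉ = 1262
j=8: r + 7k = 1448.771111… → ⌈·⌉ = 1449
j=9: r + 8k = 1635.715555… → ⌈·⌉ = 1636
j=10: r + 9k = 1822.66 → ⌈·⌉ = 1823
j=11: r + 10k = 2009.604444… → ⌈·⌉ = 2010
j=12: r + 11k = 2196.548888… → ⌈·⌉ = 2197
j=13: r + 12k = 2383.493333… → ⌈·⌉ = 2384
j=14: r + 13k = 2570.437777… → ⌈·⌉ = 2571
j=15: r + 14k = 2757.382222… → ⌈·⌉ = 2758
j=16: r + 15k = 2944.326666… → ⌈·⌉ = 2945
j=17: r + 16k = 3131.271111… → ⌈·⌉ = 3132
j=18: r + 17k = 3318.215555… → ⌈·⌉ = 3319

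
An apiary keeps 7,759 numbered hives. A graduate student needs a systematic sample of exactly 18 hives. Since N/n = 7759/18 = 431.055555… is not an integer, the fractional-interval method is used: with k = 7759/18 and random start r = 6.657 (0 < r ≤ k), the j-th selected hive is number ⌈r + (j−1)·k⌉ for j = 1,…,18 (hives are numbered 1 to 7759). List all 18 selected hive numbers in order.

7, 438, 869, 1300, 1731, 2162, 2593, 3025, 3456, 3887, 4318, 4749, 5180, 5611, 6042, 6473, 6904, 7335

j=1: r + 0k = 6.657 → ⌈·⌉ = 7
j=2: r + 1k = 437.712555… → ⌈·⌉ = 438
j=3: r + 2k = 868.768111… → ⌈·⌉ = 869
j=4: r + 3k = 1299.823666… → ⌈·⌉ = 1300
j=5: r + 4k = 1730.879222… → ⌈·⌉ = 1731
j=6: r + 5k = 2161.934777… → ⌈·⌉ = 2162
j=7: r + 6k = 2592.990333… → ⌈·⌉ = 2593
j=8: r + 7k = 3024.045888… → ⌈·⌉ = 3025
j=9: r + 8k = 3455.101444… → ⌈·⌉ = 3456
j=10: r + 9k = 3886.157 → ⌈·⌉ = 3887
j=11: r + 10k = 4317.212555… → ⌈·⌉ = 4318
j=12: r + 11k = 4748.268111… → ⌈·⌉ = 4749
j=13: r + 12k = 5179.323666… → ⌈·⌉ = 5180
j=14: r + 13k = 5610.379222… → ⌈·⌉ = 5611
j=15: r + 14k = 6041.434777… → ⌈·⌉ = 6042
j=16: r + 15k = 6472.490333… → ⌈·⌉ = 6473
j=17: r + 16k = 6903.545888… → ⌈·⌉ = 6904
j=18: r + 17k = 7334.601444… → ⌈·⌉ = 7335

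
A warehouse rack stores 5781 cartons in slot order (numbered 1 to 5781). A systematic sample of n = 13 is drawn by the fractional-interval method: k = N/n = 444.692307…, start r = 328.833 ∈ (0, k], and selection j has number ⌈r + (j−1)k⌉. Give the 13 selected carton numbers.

329, 774, 1219, 1663, 2108, 2553, 2997, 3442, 3887, 4332, 4776, 5221, 5666

j=1: r + 0k = 328.833 → ⌈·⌉ = 329
j=2: r + 1k = 773.525307… → ⌈·⌉ = 774
j=3: r + 2k = 1218.217615… → ⌈·⌉ = 1219
j=4: r + 3k = 1662.909923… → ⌈·⌉ = 1663
j=5: r + 4k = 2107.602230… → ⌈·⌉ = 2108
j=6: r + 5k = 2552.294538… → ⌈·⌉ = 2553
j=7: r + 6k = 2996.986846… → ⌈·⌉ = 2997
j=8: r + 7k = 3441.679153… → ⌈·⌉ = 3442
j=9: r + 8k = 3886.371461… → ⌈·⌉ = 3887
j=10: r + 9k = 4331.063769… → ⌈·⌉ = 4332
j=11: r + 10k = 4775.756076… → ⌈·⌉ = 4776
j=12: r + 11k = 5220.448384… → ⌈·⌉ = 5221
j=13: r + 12k = 5665.140692… → ⌈·⌉ = 5666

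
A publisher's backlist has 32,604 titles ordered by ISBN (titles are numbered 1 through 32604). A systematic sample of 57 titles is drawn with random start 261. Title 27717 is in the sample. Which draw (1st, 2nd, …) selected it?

k = 32604/57 = 572
position = (27717 − 261)/572 + 1 = 27456/572 + 1 = 48 + 1 = 49

49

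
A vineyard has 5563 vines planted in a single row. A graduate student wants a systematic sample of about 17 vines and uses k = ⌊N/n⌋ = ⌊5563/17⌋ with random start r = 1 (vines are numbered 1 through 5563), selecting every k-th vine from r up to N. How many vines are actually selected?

k = ⌊5563/17⌋ = 327
Achieved size = ⌊(5563 − 1)/327⌋ + 1 = ⌊5562/327⌋ + 1 = 17 + 1 = 18
(last selection: 1 + 17×327 = 5560 ≤ 5563; next would be 5887 > 5563)

18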